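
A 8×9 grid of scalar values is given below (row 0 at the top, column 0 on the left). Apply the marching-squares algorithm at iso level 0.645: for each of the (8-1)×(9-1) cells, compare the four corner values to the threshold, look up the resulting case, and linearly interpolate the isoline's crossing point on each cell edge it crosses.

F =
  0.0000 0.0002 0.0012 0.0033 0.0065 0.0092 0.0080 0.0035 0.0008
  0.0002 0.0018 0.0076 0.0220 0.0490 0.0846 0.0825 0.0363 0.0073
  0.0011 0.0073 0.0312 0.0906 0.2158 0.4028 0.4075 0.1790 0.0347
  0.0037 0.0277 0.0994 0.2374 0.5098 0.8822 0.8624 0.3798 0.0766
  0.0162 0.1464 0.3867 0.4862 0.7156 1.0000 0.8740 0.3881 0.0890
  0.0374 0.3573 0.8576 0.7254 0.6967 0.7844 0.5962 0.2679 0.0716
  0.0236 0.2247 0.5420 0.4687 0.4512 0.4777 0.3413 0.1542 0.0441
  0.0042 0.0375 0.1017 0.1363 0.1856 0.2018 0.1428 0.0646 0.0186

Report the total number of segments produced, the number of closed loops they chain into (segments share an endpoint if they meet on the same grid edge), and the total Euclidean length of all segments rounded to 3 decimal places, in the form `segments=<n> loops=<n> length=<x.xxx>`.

segments=16 loops=1 length=13.287

cell (2,4): code 0100 → (2.505,5.000)–(3.000,4.363)
cell (2,5): code 1100 → (2.522,6.000)–(2.505,5.000)
cell (2,6): code 1000 → (3.000,6.450)–(2.522,6.000)
cell (3,3): code 0100 → (3.657,4.000)–(4.000,3.692)
cell (3,4): code 1110 → (3.000,4.363)–(3.657,4.000)
cell (3,6): code 1001 → (4.000,6.471)–(3.000,6.450)
cell (4,1): code 0100 → (4.549,2.000)–(5.000,1.575)
cell (4,2): code 1100 → (4.664,3.000)–(4.549,2.000)
cell (4,3): code 1110 → (4.000,3.692)–(4.664,3.000)
cell (4,5): code 1011 → (5.000,5.741)–(4.824,6.000)
cell (4,6): code 0001 → (4.824,6.000)–(4.000,6.471)
cell (5,1): code 0010 → (5.000,1.575)–(5.674,2.000)
cell (5,2): code 0011 → (5.674,2.000)–(5.313,3.000)
cell (5,3): code 0011 → (5.313,3.000)–(5.211,4.000)
cell (5,4): code 0011 → (5.211,4.000)–(5.455,5.000)
cell (5,5): code 0001 → (5.455,5.000)–(5.000,5.741)
total: 16 segments, chained into 1 closed loop(s), length Σ = 13.286687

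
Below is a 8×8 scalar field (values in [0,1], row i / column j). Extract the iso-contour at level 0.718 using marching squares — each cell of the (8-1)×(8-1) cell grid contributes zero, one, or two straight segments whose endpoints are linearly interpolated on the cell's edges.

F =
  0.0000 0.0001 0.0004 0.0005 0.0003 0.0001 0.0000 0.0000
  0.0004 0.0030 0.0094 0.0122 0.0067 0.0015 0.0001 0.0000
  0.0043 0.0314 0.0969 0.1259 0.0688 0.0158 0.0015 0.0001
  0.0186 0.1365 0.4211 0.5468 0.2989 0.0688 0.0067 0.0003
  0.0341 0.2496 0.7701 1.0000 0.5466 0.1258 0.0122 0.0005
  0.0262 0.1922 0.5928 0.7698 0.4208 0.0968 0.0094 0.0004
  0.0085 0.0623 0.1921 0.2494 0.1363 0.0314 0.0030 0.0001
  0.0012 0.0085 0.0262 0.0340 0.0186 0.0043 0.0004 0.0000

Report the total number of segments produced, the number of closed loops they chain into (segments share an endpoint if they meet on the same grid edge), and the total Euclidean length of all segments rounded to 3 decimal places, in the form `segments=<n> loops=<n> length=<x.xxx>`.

cell (3,1): code 0100 → (3.851,2.000)–(4.000,1.900)
cell (3,2): code 1100 → (3.378,3.000)–(3.851,2.000)
cell (3,3): code 1000 → (4.000,3.622)–(3.378,3.000)
cell (4,1): code 0010 → (4.000,1.900)–(4.294,2.000)
cell (4,2): code 0111 → (4.294,2.000)–(5.000,2.707)
cell (4,3): code 1001 → (5.000,3.148)–(4.000,3.622)
cell (5,2): code 0010 → (5.000,2.707)–(5.100,3.000)
cell (5,3): code 0001 → (5.100,3.000)–(5.000,3.148)
total: 8 segments, chained into 1 closed loop(s), length Σ = 5.069939

segments=8 loops=1 length=5.070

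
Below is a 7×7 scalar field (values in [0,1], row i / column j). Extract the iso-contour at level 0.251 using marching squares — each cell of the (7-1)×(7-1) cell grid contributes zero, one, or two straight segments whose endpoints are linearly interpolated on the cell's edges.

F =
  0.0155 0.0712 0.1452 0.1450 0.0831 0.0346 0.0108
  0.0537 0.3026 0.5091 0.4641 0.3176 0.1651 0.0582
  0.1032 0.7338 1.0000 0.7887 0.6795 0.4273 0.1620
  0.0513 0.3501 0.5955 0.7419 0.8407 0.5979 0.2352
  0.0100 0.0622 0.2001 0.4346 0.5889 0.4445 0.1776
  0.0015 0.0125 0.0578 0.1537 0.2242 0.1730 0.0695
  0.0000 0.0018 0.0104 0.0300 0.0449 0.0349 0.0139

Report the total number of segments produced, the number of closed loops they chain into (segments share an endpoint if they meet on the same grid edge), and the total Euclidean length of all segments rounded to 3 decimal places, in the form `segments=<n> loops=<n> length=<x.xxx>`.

cell (0,0): code 0100 → (0.777,1.000)–(1.000,0.793)
cell (0,1): code 1100 → (0.291,2.000)–(0.777,1.000)
cell (0,2): code 1100 → (0.332,3.000)–(0.291,2.000)
cell (0,3): code 1100 → (0.716,4.000)–(0.332,3.000)
cell (0,4): code 1000 → (1.000,4.437)–(0.716,4.000)
cell (1,0): code 0110 → (1.000,0.793)–(2.000,0.234)
cell (1,4): code 1101 → (1.328,5.000)–(1.000,4.437)
cell (1,5): code 1000 → (2.000,5.665)–(1.328,5.000)
cell (2,0): code 0110 → (2.000,0.234)–(3.000,0.668)
cell (2,5): code 1001 → (3.000,5.956)–(2.000,5.665)
cell (3,0): code 0010 → (3.000,0.668)–(3.344,1.000)
cell (3,1): code 0011 → (3.344,1.000)–(3.871,2.000)
cell (3,2): code 0111 → (3.871,2.000)–(4.000,2.217)
cell (3,5): code 1001 → (4.000,5.725)–(3.000,5.956)
cell (4,2): code 0010 → (4.000,2.217)–(4.654,3.000)
cell (4,3): code 0011 → (4.654,3.000)–(4.927,4.000)
cell (4,4): code 0011 → (4.927,4.000)–(4.713,5.000)
cell (4,5): code 0001 → (4.713,5.000)–(4.000,5.725)
total: 18 segments, chained into 1 closed loop(s), length Σ = 15.866386

segments=18 loops=1 length=15.866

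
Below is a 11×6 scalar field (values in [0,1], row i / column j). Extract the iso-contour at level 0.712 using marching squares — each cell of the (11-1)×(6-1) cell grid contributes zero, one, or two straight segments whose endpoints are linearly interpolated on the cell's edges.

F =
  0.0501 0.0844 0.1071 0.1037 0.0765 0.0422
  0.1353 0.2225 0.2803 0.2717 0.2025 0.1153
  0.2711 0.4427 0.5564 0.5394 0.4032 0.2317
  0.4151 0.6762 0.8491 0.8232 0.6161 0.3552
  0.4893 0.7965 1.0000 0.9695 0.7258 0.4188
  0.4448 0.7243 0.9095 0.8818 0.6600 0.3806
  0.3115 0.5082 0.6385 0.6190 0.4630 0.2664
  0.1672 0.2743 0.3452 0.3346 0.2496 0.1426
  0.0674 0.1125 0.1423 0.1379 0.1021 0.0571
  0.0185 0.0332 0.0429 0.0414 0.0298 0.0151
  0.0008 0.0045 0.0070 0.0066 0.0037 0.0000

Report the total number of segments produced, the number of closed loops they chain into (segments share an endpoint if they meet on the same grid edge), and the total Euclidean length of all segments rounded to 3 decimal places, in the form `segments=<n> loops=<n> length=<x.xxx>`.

cell (2,1): code 0100 → (2.532,2.000)–(3.000,1.207)
cell (2,2): code 1100 → (2.608,3.000)–(2.532,2.000)
cell (2,3): code 1000 → (3.000,3.537)–(2.608,3.000)
cell (3,0): code 0100 → (3.298,1.000)–(4.000,0.725)
cell (3,1): code 1110 → (3.000,1.207)–(3.298,1.000)
cell (3,3): code 1101 → (3.874,4.000)–(3.000,3.537)
cell (3,4): code 1000 → (4.000,4.045)–(3.874,4.000)
cell (4,0): code 0110 → (4.000,0.725)–(5.000,0.956)
cell (4,3): code 1011 → (5.000,3.766)–(4.210,4.000)
cell (4,4): code 0001 → (4.210,4.000)–(4.000,4.045)
cell (5,0): code 0010 → (5.000,0.956)–(5.057,1.000)
cell (5,1): code 0011 → (5.057,1.000)–(5.729,2.000)
cell (5,2): code 0011 → (5.729,2.000)–(5.646,3.000)
cell (5,3): code 0001 → (5.646,3.000)–(5.000,3.766)
total: 14 segments, chained into 1 closed loop(s), length Σ = 10.175347

segments=14 loops=1 length=10.175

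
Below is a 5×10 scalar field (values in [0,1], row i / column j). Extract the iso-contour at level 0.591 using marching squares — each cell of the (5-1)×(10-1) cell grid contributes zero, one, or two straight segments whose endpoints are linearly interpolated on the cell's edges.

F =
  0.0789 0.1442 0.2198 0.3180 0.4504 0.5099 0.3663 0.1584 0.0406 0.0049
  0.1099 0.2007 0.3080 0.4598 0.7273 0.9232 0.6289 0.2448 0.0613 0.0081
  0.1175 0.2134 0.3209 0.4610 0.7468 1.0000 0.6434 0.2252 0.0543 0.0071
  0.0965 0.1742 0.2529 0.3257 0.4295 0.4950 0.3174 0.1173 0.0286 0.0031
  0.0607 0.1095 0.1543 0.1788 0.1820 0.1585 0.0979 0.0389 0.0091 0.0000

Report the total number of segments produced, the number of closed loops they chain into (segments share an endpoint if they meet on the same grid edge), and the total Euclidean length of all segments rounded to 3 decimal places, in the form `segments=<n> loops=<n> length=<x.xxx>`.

segments=10 loops=1 length=8.309

cell (0,3): code 0100 → (0.508,4.000)–(1.000,3.490)
cell (0,4): code 1100 → (0.196,5.000)–(0.508,4.000)
cell (0,5): code 1100 → (0.856,6.000)–(0.196,5.000)
cell (0,6): code 1000 → (1.000,6.099)–(0.856,6.000)
cell (1,3): code 0110 → (1.000,3.490)–(2.000,3.455)
cell (1,6): code 1001 → (2.000,6.125)–(1.000,6.099)
cell (2,3): code 0010 → (2.000,3.455)–(2.491,4.000)
cell (2,4): code 0011 → (2.491,4.000)–(2.810,5.000)
cell (2,5): code 0011 → (2.810,5.000)–(2.161,6.000)
cell (2,6): code 0001 → (2.161,6.000)–(2.000,6.125)
total: 10 segments, chained into 1 closed loop(s), length Σ = 8.308867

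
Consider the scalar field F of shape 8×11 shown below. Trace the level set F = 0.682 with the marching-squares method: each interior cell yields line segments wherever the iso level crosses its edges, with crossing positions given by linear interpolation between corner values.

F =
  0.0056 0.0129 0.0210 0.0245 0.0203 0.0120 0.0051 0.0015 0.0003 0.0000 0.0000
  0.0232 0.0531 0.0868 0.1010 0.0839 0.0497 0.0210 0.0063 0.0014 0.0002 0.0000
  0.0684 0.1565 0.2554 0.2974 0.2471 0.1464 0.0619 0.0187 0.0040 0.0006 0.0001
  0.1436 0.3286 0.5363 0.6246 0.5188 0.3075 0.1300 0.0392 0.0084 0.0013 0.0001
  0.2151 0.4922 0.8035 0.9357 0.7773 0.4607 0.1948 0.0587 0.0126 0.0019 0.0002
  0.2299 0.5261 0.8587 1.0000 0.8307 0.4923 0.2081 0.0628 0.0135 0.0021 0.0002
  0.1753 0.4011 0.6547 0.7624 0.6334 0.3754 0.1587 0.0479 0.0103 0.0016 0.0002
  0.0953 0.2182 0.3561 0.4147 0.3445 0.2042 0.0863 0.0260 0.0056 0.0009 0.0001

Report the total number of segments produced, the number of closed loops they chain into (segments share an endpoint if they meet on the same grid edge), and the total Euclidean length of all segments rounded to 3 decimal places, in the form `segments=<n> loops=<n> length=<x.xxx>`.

cell (3,1): code 0100 → (3.545,2.000)–(4.000,1.610)
cell (3,2): code 1100 → (3.185,3.000)–(3.545,2.000)
cell (3,3): code 1100 → (3.631,4.000)–(3.185,3.000)
cell (3,4): code 1000 → (4.000,4.301)–(3.631,4.000)
cell (4,1): code 0110 → (4.000,1.610)–(5.000,1.469)
cell (4,4): code 1001 → (5.000,4.439)–(4.000,4.301)
cell (5,1): code 0010 → (5.000,1.469)–(5.866,2.000)
cell (5,2): code 0111 → (5.866,2.000)–(6.000,2.253)
cell (5,3): code 1011 → (6.000,3.623)–(5.754,4.000)
cell (5,4): code 0001 → (5.754,4.000)–(5.000,4.439)
cell (6,2): code 0010 → (6.000,2.253)–(6.231,3.000)
cell (6,3): code 0001 → (6.231,3.000)–(6.000,3.623)
total: 12 segments, chained into 1 closed loop(s), length Σ = 9.324576

segments=12 loops=1 length=9.325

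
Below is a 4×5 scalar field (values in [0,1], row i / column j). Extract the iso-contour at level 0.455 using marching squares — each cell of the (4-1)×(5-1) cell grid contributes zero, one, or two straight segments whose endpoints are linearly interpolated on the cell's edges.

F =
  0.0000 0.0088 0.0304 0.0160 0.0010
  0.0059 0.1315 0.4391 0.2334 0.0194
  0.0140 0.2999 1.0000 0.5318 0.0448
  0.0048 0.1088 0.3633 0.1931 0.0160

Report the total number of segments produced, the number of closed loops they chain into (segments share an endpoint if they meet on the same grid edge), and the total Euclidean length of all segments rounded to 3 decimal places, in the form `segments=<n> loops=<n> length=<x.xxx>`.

segments=6 loops=1 length=5.390

cell (1,1): code 0100 → (1.028,2.000)–(2.000,1.222)
cell (1,2): code 1100 → (1.743,3.000)–(1.028,2.000)
cell (1,3): code 1000 → (2.000,3.158)–(1.743,3.000)
cell (2,1): code 0010 → (2.000,1.222)–(2.856,2.000)
cell (2,2): code 0011 → (2.856,2.000)–(2.227,3.000)
cell (2,3): code 0001 → (2.227,3.000)–(2.000,3.158)
total: 6 segments, chained into 1 closed loop(s), length Σ = 5.390489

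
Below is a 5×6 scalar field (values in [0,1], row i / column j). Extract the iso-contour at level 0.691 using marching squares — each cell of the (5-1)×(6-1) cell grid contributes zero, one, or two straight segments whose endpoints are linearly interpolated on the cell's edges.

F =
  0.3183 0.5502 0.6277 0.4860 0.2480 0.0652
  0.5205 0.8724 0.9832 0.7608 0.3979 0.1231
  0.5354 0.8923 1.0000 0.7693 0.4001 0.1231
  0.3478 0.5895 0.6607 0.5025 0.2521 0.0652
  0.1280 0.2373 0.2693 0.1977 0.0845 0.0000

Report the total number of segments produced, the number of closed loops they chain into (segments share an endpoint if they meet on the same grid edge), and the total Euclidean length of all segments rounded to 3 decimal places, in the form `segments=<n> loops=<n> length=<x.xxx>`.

cell (0,0): code 0100 → (0.437,1.000)–(1.000,0.485)
cell (0,1): code 1100 → (0.178,2.000)–(0.437,1.000)
cell (0,2): code 1100 → (0.746,3.000)–(0.178,2.000)
cell (0,3): code 1000 → (1.000,3.192)–(0.746,3.000)
cell (1,0): code 0110 → (1.000,0.485)–(2.000,0.436)
cell (1,3): code 1001 → (2.000,3.212)–(1.000,3.192)
cell (2,0): code 0010 → (2.000,0.436)–(2.665,1.000)
cell (2,1): code 0011 → (2.665,1.000)–(2.911,2.000)
cell (2,2): code 0011 → (2.911,2.000)–(2.293,3.000)
cell (2,3): code 0001 → (2.293,3.000)–(2.000,3.212)
total: 10 segments, chained into 1 closed loop(s), length Σ = 8.705178

segments=10 loops=1 length=8.705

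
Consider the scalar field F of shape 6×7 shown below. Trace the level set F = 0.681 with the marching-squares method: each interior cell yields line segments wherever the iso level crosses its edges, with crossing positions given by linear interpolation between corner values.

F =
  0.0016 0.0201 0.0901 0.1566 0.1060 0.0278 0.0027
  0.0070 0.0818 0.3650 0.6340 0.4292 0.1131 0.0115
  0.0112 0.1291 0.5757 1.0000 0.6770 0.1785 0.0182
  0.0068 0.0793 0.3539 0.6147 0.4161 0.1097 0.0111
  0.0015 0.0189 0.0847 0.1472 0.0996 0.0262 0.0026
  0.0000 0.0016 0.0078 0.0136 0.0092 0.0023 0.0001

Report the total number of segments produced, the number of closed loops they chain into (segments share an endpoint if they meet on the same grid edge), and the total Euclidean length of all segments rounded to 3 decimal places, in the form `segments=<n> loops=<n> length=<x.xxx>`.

cell (1,2): code 0100 → (1.128,3.000)–(2.000,2.248)
cell (1,3): code 1000 → (2.000,3.988)–(1.128,3.000)
cell (2,2): code 0010 → (2.000,2.248)–(2.828,3.000)
cell (2,3): code 0001 → (2.828,3.000)–(2.000,3.988)
total: 4 segments, chained into 1 closed loop(s), length Σ = 4.875344

segments=4 loops=1 length=4.875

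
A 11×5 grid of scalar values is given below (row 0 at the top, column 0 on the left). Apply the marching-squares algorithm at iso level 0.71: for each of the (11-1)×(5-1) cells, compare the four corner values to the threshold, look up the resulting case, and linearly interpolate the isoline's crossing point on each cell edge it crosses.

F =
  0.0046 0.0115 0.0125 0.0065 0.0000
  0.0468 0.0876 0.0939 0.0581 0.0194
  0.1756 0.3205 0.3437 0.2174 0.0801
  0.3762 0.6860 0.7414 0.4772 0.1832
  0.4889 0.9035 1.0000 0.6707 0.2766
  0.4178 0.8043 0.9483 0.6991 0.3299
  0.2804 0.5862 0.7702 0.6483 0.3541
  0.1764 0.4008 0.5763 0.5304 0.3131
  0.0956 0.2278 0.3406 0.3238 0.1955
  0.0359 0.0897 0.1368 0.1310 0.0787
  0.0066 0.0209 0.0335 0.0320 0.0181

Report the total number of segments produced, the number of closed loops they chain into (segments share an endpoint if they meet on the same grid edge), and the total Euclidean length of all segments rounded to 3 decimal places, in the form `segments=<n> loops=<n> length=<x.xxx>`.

segments=12 loops=1 length=8.964

cell (2,1): code 0100 → (2.921,2.000)–(3.000,1.433)
cell (2,2): code 1000 → (3.000,2.119)–(2.921,2.000)
cell (3,0): code 0100 → (3.110,1.000)–(4.000,0.533)
cell (3,1): code 1110 → (3.000,1.433)–(3.110,1.000)
cell (3,2): code 1001 → (4.000,2.881)–(3.000,2.119)
cell (4,0): code 0110 → (4.000,0.533)–(5.000,0.756)
cell (4,2): code 1001 → (5.000,2.956)–(4.000,2.881)
cell (5,0): code 0010 → (5.000,0.756)–(5.432,1.000)
cell (5,1): code 0111 → (5.432,1.000)–(6.000,1.673)
cell (5,2): code 1001 → (6.000,2.494)–(5.000,2.956)
cell (6,1): code 0010 → (6.000,1.673)–(6.310,2.000)
cell (6,2): code 0001 → (6.310,2.000)–(6.000,2.494)
total: 12 segments, chained into 1 closed loop(s), length Σ = 8.963960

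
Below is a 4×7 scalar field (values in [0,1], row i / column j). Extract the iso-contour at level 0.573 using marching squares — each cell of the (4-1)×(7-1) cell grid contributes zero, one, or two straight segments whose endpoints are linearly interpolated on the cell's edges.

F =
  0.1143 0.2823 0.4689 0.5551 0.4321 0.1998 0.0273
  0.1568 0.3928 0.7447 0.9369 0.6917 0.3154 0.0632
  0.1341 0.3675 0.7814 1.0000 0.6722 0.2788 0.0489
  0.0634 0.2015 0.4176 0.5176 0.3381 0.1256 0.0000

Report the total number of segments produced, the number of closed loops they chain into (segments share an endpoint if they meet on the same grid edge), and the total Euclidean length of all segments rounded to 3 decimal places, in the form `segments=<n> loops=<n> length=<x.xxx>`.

segments=10 loops=1 length=8.878

cell (0,1): code 0100 → (0.377,2.000)–(1.000,1.512)
cell (0,2): code 1100 → (0.047,3.000)–(0.377,2.000)
cell (0,3): code 1100 → (0.543,4.000)–(0.047,3.000)
cell (0,4): code 1000 → (1.000,4.315)–(0.543,4.000)
cell (1,1): code 0110 → (1.000,1.512)–(2.000,1.496)
cell (1,4): code 1001 → (2.000,4.252)–(1.000,4.315)
cell (2,1): code 0010 → (2.000,1.496)–(2.573,2.000)
cell (2,2): code 0011 → (2.573,2.000)–(2.885,3.000)
cell (2,3): code 0011 → (2.885,3.000)–(2.297,4.000)
cell (2,4): code 0001 → (2.297,4.000)–(2.000,4.252)
total: 10 segments, chained into 1 closed loop(s), length Σ = 8.878037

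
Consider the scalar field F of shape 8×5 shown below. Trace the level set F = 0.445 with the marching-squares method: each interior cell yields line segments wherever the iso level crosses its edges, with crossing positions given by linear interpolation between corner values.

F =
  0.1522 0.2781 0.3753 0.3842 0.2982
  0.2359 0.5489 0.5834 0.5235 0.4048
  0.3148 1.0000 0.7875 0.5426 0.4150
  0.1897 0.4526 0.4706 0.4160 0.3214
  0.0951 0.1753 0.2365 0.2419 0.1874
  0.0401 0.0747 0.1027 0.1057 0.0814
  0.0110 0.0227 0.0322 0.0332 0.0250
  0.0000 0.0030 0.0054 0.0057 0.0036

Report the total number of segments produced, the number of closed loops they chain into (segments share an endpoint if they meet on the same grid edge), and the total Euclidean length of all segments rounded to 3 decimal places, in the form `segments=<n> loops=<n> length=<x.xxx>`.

segments=12 loops=1 length=9.992

cell (0,0): code 0100 → (0.616,1.000)–(1.000,0.668)
cell (0,1): code 1100 → (0.335,2.000)–(0.616,1.000)
cell (0,2): code 1100 → (0.436,3.000)–(0.335,2.000)
cell (0,3): code 1000 → (1.000,3.661)–(0.436,3.000)
cell (1,0): code 0110 → (1.000,0.668)–(2.000,0.190)
cell (1,3): code 1001 → (2.000,3.765)–(1.000,3.661)
cell (2,0): code 0110 → (2.000,0.190)–(3.000,0.971)
cell (2,2): code 1011 → (3.000,2.469)–(2.771,3.000)
cell (2,3): code 0001 → (2.771,3.000)–(2.000,3.765)
cell (3,0): code 0010 → (3.000,0.971)–(3.027,1.000)
cell (3,1): code 0011 → (3.027,1.000)–(3.109,2.000)
cell (3,2): code 0001 → (3.109,2.000)–(3.000,2.469)
total: 12 segments, chained into 1 closed loop(s), length Σ = 9.991868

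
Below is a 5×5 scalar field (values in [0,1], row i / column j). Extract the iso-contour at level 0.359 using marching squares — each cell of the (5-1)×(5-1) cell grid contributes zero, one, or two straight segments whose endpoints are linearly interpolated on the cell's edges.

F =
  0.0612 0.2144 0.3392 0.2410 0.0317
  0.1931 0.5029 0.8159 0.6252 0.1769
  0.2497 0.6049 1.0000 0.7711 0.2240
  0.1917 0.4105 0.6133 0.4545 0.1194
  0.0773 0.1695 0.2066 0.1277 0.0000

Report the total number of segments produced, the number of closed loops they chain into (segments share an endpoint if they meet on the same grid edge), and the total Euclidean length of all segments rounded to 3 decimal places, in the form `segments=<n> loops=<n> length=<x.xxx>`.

cell (0,0): code 0100 → (0.501,1.000)–(1.000,0.536)
cell (0,1): code 1100 → (0.042,2.000)–(0.501,1.000)
cell (0,2): code 1100 → (0.307,3.000)–(0.042,2.000)
cell (0,3): code 1000 → (1.000,3.594)–(0.307,3.000)
cell (1,0): code 0110 → (1.000,0.536)–(2.000,0.308)
cell (1,3): code 1001 → (2.000,3.753)–(1.000,3.594)
cell (2,0): code 0110 → (2.000,0.308)–(3.000,0.765)
cell (2,3): code 1001 → (3.000,3.285)–(2.000,3.753)
cell (3,0): code 0010 → (3.000,0.765)–(3.214,1.000)
cell (3,1): code 0011 → (3.214,1.000)–(3.625,2.000)
cell (3,2): code 0011 → (3.625,2.000)–(3.292,3.000)
cell (3,3): code 0001 → (3.292,3.000)–(3.000,3.285)
total: 12 segments, chained into 1 closed loop(s), length Σ = 10.832716

segments=12 loops=1 length=10.833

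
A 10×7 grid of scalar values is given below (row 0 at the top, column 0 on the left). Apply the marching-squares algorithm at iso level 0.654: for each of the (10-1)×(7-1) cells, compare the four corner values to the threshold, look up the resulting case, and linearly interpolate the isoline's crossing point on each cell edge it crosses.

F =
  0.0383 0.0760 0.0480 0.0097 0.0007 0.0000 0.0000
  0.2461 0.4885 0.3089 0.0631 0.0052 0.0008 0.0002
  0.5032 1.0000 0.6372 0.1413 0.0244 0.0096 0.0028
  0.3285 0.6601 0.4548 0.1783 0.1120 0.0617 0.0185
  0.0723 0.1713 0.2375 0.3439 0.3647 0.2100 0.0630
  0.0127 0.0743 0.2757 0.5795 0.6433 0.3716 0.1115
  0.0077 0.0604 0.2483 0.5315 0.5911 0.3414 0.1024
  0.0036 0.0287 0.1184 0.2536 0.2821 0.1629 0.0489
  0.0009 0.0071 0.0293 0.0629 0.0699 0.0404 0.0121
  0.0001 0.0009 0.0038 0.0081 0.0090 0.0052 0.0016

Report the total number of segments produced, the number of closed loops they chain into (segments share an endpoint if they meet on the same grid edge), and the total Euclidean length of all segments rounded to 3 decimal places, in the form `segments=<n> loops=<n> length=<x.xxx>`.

cell (1,0): code 0100 → (1.324,1.000)–(2.000,0.304)
cell (1,1): code 1000 → (2.000,1.954)–(1.324,1.000)
cell (2,0): code 0110 → (2.000,0.304)–(3.000,0.982)
cell (2,1): code 1001 → (3.000,1.030)–(2.000,1.954)
cell (3,0): code 0010 → (3.000,0.982)–(3.012,1.000)
cell (3,1): code 0001 → (3.012,1.000)–(3.000,1.030)
total: 6 segments, chained into 1 closed loop(s), length Σ = 4.764308

segments=6 loops=1 length=4.764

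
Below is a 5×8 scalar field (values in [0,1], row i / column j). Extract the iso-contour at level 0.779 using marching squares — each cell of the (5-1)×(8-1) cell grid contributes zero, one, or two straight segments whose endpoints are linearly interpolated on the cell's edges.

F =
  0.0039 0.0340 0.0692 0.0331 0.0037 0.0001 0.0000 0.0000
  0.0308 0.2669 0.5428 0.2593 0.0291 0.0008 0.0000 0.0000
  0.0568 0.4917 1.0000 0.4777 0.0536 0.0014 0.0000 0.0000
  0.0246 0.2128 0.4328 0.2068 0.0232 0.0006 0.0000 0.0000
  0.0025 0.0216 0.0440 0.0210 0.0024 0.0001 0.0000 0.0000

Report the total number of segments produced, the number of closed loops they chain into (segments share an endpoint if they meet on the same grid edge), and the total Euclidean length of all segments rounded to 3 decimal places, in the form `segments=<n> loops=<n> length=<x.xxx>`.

cell (1,1): code 0100 → (1.517,2.000)–(2.000,1.565)
cell (1,2): code 1000 → (2.000,2.423)–(1.517,2.000)
cell (2,1): code 0010 → (2.000,1.565)–(2.390,2.000)
cell (2,2): code 0001 → (2.390,2.000)–(2.000,2.423)
total: 4 segments, chained into 1 closed loop(s), length Σ = 2.451577

segments=4 loops=1 length=2.452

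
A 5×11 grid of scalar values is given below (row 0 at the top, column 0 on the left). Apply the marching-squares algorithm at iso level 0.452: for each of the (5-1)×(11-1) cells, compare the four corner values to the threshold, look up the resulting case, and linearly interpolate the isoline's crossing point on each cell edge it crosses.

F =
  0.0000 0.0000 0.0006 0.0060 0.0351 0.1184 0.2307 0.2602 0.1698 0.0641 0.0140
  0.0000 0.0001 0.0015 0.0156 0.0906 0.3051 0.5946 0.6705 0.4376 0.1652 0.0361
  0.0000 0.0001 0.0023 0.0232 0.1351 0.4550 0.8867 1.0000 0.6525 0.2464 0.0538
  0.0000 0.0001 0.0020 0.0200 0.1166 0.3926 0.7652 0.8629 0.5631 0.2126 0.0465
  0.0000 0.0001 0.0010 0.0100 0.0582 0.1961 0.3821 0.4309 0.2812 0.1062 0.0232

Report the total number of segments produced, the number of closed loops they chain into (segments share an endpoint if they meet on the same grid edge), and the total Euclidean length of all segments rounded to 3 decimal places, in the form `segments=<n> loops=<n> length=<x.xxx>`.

cell (0,5): code 0100 → (0.608,6.000)–(1.000,5.507)
cell (0,6): code 1100 → (0.467,7.000)–(0.608,6.000)
cell (0,7): code 1000 → (1.000,7.938)–(0.467,7.000)
cell (1,4): code 0100 → (1.980,5.000)–(2.000,4.991)
cell (1,5): code 1110 → (1.000,5.507)–(1.980,5.000)
cell (1,7): code 1101 → (1.067,8.000)–(1.000,7.938)
cell (1,8): code 1000 → (2.000,8.494)–(1.067,8.000)
cell (2,4): code 0010 → (2.000,4.991)–(2.048,5.000)
cell (2,5): code 0111 → (2.048,5.000)–(3.000,5.159)
cell (2,8): code 1001 → (3.000,8.317)–(2.000,8.494)
cell (3,5): code 0010 → (3.000,5.159)–(3.818,6.000)
cell (3,6): code 0011 → (3.818,6.000)–(3.951,7.000)
cell (3,7): code 0011 → (3.951,7.000)–(3.394,8.000)
cell (3,8): code 0001 → (3.394,8.000)–(3.000,8.317)
total: 14 segments, chained into 1 closed loop(s), length Σ = 10.852051

segments=14 loops=1 length=10.852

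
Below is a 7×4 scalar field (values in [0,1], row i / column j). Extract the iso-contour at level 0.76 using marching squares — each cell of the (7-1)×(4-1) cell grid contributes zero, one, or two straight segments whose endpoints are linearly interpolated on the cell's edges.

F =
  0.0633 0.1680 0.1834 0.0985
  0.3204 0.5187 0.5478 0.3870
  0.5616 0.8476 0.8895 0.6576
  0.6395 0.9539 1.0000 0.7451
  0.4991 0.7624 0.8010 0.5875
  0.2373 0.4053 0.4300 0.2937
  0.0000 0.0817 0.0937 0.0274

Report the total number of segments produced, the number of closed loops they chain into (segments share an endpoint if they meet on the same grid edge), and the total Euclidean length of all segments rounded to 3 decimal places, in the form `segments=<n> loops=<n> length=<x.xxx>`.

cell (1,0): code 0100 → (1.734,1.000)–(2.000,0.694)
cell (1,1): code 1100 → (1.621,2.000)–(1.734,1.000)
cell (1,2): code 1000 → (2.000,2.558)–(1.621,2.000)
cell (2,0): code 0110 → (2.000,0.694)–(3.000,0.383)
cell (2,2): code 1001 → (3.000,2.942)–(2.000,2.558)
cell (3,0): code 0110 → (3.000,0.383)–(4.000,0.991)
cell (3,2): code 1001 → (4.000,2.192)–(3.000,2.942)
cell (4,0): code 0010 → (4.000,0.991)–(4.007,1.000)
cell (4,1): code 0011 → (4.007,1.000)–(4.111,2.000)
cell (4,2): code 0001 → (4.111,2.000)–(4.000,2.192)
total: 10 segments, chained into 1 closed loop(s), length Σ = 7.863161

segments=10 loops=1 length=7.863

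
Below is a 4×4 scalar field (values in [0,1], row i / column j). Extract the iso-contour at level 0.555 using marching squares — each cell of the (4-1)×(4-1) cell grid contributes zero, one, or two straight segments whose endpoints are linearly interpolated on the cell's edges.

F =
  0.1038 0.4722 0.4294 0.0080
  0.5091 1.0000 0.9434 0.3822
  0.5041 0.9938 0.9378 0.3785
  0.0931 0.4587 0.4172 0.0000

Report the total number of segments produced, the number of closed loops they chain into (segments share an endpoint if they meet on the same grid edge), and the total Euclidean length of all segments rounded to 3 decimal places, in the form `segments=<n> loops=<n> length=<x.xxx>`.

cell (0,0): code 0100 → (0.157,1.000)–(1.000,0.094)
cell (0,1): code 1100 → (0.244,2.000)–(0.157,1.000)
cell (0,2): code 1000 → (1.000,2.692)–(0.244,2.000)
cell (1,0): code 0110 → (1.000,0.094)–(2.000,0.104)
cell (1,2): code 1001 → (2.000,2.684)–(1.000,2.692)
cell (2,0): code 0010 → (2.000,0.104)–(2.820,1.000)
cell (2,1): code 0011 → (2.820,1.000)–(2.735,2.000)
cell (2,2): code 0001 → (2.735,2.000)–(2.000,2.684)
total: 8 segments, chained into 1 closed loop(s), length Σ = 8.489349

segments=8 loops=1 length=8.489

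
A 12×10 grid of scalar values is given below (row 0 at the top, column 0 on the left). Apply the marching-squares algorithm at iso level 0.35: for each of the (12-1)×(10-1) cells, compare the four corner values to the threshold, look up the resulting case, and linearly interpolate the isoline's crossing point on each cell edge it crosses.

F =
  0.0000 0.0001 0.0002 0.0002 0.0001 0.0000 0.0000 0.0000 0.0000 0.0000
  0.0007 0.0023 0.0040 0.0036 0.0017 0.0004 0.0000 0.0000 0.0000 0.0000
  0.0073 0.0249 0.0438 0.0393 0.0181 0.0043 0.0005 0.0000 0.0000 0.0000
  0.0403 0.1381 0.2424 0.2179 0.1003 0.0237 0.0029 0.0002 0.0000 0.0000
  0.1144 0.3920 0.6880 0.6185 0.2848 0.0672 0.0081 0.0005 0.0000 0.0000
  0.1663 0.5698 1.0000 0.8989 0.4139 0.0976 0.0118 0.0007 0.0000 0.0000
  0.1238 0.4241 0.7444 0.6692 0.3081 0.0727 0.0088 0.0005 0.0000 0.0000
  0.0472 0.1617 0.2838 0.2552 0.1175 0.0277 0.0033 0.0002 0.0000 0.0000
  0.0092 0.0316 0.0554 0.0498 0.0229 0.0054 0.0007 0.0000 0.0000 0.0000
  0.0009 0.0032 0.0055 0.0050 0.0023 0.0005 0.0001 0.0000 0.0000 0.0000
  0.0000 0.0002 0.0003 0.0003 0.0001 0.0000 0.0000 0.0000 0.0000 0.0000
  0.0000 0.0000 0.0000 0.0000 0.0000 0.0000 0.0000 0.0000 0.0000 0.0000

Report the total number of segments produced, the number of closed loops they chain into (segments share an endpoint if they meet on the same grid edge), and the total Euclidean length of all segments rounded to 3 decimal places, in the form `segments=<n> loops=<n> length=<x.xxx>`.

segments=14 loops=1 length=11.386

cell (3,0): code 0100 → (3.835,1.000)–(4.000,0.849)
cell (3,1): code 1100 → (3.241,2.000)–(3.835,1.000)
cell (3,2): code 1100 → (3.330,3.000)–(3.241,2.000)
cell (3,3): code 1000 → (4.000,3.805)–(3.330,3.000)
cell (4,0): code 0110 → (4.000,0.849)–(5.000,0.455)
cell (4,3): code 1101 → (4.505,4.000)–(4.000,3.805)
cell (4,4): code 1000 → (5.000,4.202)–(4.505,4.000)
cell (5,0): code 0110 → (5.000,0.455)–(6.000,0.753)
cell (5,3): code 1011 → (6.000,3.884)–(5.604,4.000)
cell (5,4): code 0001 → (5.604,4.000)–(5.000,4.202)
cell (6,0): code 0010 → (6.000,0.753)–(6.282,1.000)
cell (6,1): code 0011 → (6.282,1.000)–(6.856,2.000)
cell (6,2): code 0011 → (6.856,2.000)–(6.771,3.000)
cell (6,3): code 0001 → (6.771,3.000)–(6.000,3.884)
total: 14 segments, chained into 1 closed loop(s), length Σ = 11.386229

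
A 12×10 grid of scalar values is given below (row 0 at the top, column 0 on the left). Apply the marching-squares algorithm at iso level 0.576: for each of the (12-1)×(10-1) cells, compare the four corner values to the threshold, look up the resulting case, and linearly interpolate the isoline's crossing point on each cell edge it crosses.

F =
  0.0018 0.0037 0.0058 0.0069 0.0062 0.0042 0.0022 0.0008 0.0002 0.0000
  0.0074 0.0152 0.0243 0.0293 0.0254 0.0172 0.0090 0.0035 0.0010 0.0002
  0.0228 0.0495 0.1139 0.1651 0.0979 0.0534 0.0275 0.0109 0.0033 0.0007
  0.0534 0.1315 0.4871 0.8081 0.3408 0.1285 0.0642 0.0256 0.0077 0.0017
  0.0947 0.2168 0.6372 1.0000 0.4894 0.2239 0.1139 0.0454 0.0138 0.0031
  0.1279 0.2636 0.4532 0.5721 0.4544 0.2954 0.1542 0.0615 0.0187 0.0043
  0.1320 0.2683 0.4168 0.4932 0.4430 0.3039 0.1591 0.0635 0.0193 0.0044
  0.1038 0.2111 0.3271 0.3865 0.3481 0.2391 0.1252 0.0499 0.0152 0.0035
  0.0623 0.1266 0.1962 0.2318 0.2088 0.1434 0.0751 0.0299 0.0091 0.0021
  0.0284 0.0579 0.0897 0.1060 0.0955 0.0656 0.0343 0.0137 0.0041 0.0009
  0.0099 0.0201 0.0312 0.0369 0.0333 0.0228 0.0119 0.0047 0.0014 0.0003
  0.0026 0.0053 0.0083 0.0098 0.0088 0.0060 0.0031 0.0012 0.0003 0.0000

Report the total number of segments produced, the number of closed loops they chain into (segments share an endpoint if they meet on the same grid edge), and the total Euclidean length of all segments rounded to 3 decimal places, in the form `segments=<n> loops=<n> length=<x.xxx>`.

segments=8 loops=1 length=6.416

cell (2,2): code 0100 → (2.639,3.000)–(3.000,2.277)
cell (2,3): code 1000 → (3.000,3.497)–(2.639,3.000)
cell (3,1): code 0100 → (3.592,2.000)–(4.000,1.854)
cell (3,2): code 1110 → (3.000,2.277)–(3.592,2.000)
cell (3,3): code 1001 → (4.000,3.830)–(3.000,3.497)
cell (4,1): code 0010 → (4.000,1.854)–(4.333,2.000)
cell (4,2): code 0011 → (4.333,2.000)–(4.991,3.000)
cell (4,3): code 0001 → (4.991,3.000)–(4.000,3.830)
total: 8 segments, chained into 1 closed loop(s), length Σ = 6.416234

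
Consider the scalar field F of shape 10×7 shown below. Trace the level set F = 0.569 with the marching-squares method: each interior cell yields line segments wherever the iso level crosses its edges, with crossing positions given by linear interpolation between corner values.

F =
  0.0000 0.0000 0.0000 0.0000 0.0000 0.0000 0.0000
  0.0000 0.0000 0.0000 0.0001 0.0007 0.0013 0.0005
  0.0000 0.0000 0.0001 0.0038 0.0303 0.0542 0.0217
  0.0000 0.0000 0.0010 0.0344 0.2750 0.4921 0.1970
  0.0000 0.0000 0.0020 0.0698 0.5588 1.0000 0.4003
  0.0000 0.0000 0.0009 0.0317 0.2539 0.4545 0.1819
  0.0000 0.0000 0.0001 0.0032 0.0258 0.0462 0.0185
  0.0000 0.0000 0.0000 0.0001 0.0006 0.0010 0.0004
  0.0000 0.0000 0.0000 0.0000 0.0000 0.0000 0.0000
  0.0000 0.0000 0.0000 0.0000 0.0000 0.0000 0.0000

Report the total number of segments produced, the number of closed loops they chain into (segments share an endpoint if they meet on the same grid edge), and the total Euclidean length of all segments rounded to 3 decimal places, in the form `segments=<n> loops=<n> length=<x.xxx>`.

cell (3,4): code 0100 → (3.151,5.000)–(4.000,4.023)
cell (3,5): code 1000 → (4.000,5.719)–(3.151,5.000)
cell (4,4): code 0010 → (4.000,4.023)–(4.790,5.000)
cell (4,5): code 0001 → (4.790,5.000)–(4.000,5.719)
total: 4 segments, chained into 1 closed loop(s), length Σ = 4.730504

segments=4 loops=1 length=4.731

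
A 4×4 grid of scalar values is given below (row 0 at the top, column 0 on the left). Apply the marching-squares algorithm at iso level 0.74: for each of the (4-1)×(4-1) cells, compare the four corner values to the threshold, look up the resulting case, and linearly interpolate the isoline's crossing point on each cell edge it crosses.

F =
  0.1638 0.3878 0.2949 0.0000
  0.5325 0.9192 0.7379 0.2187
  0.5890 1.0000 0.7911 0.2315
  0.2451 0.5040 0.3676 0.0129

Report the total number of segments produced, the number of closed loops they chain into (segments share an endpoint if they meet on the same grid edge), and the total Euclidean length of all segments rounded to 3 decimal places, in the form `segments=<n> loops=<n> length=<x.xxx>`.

segments=8 loops=1 length=5.689

cell (0,0): code 0100 → (0.663,1.000)–(1.000,0.537)
cell (0,1): code 1000 → (1.000,1.988)–(0.663,1.000)
cell (1,0): code 0110 → (1.000,0.537)–(2.000,0.367)
cell (1,1): code 1101 → (1.039,2.000)–(1.000,1.988)
cell (1,2): code 1000 → (2.000,2.091)–(1.039,2.000)
cell (2,0): code 0010 → (2.000,0.367)–(2.524,1.000)
cell (2,1): code 0011 → (2.524,1.000)–(2.121,2.000)
cell (2,2): code 0001 → (2.121,2.000)–(2.000,2.091)
total: 8 segments, chained into 1 closed loop(s), length Σ = 5.688920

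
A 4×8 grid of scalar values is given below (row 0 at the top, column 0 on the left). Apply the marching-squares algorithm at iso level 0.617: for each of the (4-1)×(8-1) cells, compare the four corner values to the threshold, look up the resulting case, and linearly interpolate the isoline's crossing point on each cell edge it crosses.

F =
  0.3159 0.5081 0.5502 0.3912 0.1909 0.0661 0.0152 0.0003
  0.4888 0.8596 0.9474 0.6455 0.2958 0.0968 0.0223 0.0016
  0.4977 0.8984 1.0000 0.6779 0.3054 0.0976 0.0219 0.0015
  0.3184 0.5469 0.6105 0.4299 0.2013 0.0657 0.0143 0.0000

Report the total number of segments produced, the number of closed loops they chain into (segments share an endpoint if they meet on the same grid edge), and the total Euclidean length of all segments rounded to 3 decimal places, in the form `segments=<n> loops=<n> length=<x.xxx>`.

cell (0,0): code 0100 → (0.310,1.000)–(1.000,0.346)
cell (0,1): code 1100 → (0.168,2.000)–(0.310,1.000)
cell (0,2): code 1100 → (0.888,3.000)–(0.168,2.000)
cell (0,3): code 1000 → (1.000,3.081)–(0.888,3.000)
cell (1,0): code 0110 → (1.000,0.346)–(2.000,0.298)
cell (1,3): code 1001 → (2.000,3.163)–(1.000,3.081)
cell (2,0): code 0010 → (2.000,0.298)–(2.801,1.000)
cell (2,1): code 0011 → (2.801,1.000)–(2.983,2.000)
cell (2,2): code 0011 → (2.983,2.000)–(2.246,3.000)
cell (2,3): code 0001 → (2.246,3.000)–(2.000,3.163)
total: 10 segments, chained into 1 closed loop(s), length Σ = 8.955351

segments=10 loops=1 length=8.955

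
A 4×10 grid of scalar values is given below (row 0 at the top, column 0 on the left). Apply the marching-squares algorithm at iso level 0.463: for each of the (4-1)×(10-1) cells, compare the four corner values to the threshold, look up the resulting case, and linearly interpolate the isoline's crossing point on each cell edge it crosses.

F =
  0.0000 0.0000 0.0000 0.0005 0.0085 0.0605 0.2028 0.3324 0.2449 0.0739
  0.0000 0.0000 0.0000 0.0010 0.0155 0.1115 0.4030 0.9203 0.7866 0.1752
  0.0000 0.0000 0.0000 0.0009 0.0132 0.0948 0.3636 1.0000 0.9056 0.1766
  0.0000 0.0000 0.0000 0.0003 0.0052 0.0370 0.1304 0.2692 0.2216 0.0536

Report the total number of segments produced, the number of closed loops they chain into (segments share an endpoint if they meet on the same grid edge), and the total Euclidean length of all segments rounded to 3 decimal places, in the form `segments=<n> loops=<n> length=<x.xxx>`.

segments=8 loops=1 length=8.006

cell (0,6): code 0100 → (0.222,7.000)–(1.000,6.116)
cell (0,7): code 1100 → (0.403,8.000)–(0.222,7.000)
cell (0,8): code 1000 → (1.000,8.529)–(0.403,8.000)
cell (1,6): code 0110 → (1.000,6.116)–(2.000,6.156)
cell (1,8): code 1001 → (2.000,8.607)–(1.000,8.529)
cell (2,6): code 0010 → (2.000,6.156)–(2.735,7.000)
cell (2,7): code 0011 → (2.735,7.000)–(2.647,8.000)
cell (2,8): code 0001 → (2.647,8.000)–(2.000,8.607)
total: 8 segments, chained into 1 closed loop(s), length Σ = 8.005683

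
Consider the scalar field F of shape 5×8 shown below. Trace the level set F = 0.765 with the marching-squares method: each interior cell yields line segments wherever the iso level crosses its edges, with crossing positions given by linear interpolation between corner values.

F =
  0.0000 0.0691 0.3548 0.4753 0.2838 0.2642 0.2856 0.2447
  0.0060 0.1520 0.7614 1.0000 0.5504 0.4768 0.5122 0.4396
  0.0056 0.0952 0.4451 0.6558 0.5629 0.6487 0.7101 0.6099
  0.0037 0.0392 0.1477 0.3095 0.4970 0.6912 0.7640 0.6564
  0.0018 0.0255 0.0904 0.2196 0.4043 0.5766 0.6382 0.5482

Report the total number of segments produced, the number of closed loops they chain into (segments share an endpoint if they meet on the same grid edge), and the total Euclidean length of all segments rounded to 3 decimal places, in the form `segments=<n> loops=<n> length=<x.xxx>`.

cell (0,2): code 0100 → (0.552,3.000)–(1.000,2.015)
cell (0,3): code 1000 → (1.000,3.523)–(0.552,3.000)
cell (1,2): code 0010 → (1.000,2.015)–(1.683,3.000)
cell (1,3): code 0001 → (1.683,3.000)–(1.000,3.523)
total: 4 segments, chained into 1 closed loop(s), length Σ = 3.828549

segments=4 loops=1 length=3.829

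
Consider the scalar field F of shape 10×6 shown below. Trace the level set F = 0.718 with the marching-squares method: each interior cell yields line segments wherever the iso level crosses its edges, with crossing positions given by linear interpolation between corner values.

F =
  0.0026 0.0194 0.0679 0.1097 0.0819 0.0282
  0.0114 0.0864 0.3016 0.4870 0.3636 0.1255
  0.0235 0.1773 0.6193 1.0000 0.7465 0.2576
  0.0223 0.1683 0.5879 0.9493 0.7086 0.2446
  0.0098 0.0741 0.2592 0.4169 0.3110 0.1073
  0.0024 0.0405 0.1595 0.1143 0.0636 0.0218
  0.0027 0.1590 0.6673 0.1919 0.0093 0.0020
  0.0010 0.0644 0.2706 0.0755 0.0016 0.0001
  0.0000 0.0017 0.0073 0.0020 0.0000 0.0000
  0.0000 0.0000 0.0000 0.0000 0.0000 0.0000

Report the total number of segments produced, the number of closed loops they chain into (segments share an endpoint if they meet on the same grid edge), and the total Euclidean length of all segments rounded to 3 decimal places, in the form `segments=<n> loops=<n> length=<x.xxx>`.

segments=8 loops=1 length=5.963

cell (1,2): code 0100 → (1.450,3.000)–(2.000,2.259)
cell (1,3): code 1100 → (1.926,4.000)–(1.450,3.000)
cell (1,4): code 1000 → (2.000,4.058)–(1.926,4.000)
cell (2,2): code 0110 → (2.000,2.259)–(3.000,2.360)
cell (2,3): code 1011 → (3.000,3.961)–(2.752,4.000)
cell (2,4): code 0001 → (2.752,4.000)–(2.000,4.058)
cell (3,2): code 0010 → (3.000,2.360)–(3.434,3.000)
cell (3,3): code 0001 → (3.434,3.000)–(3.000,3.961)
total: 8 segments, chained into 1 closed loop(s), length Σ = 5.962671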